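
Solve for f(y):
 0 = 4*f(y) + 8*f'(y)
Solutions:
 f(y) = C1*exp(-y/2)


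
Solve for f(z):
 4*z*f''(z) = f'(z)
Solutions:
 f(z) = C1 + C2*z^(5/4)


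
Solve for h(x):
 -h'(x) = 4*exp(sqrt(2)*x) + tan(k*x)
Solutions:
 h(x) = C1 - Piecewise((-log(cos(k*x))/k, Ne(k, 0)), (0, True)) - 2*sqrt(2)*exp(sqrt(2)*x)


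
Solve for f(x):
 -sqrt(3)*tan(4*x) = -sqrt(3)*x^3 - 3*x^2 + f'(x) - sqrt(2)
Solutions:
 f(x) = C1 + sqrt(3)*x^4/4 + x^3 + sqrt(2)*x + sqrt(3)*log(cos(4*x))/4


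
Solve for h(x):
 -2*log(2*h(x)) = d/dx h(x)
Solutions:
 Integral(1/(log(_y) + log(2)), (_y, h(x)))/2 = C1 - x


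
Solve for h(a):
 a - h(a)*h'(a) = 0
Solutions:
 h(a) = -sqrt(C1 + a^2)
 h(a) = sqrt(C1 + a^2)


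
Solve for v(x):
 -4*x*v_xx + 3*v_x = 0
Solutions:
 v(x) = C1 + C2*x^(7/4)


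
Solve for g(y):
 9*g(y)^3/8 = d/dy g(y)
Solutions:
 g(y) = -2*sqrt(-1/(C1 + 9*y))
 g(y) = 2*sqrt(-1/(C1 + 9*y))


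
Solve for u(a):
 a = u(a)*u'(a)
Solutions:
 u(a) = -sqrt(C1 + a^2)
 u(a) = sqrt(C1 + a^2)


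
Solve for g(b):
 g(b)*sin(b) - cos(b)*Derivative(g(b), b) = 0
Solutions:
 g(b) = C1/cos(b)


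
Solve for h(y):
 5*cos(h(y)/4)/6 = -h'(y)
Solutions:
 5*y/6 - 2*log(sin(h(y)/4) - 1) + 2*log(sin(h(y)/4) + 1) = C1


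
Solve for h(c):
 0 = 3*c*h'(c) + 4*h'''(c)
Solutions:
 h(c) = C1 + Integral(C2*airyai(-6^(1/3)*c/2) + C3*airybi(-6^(1/3)*c/2), c)


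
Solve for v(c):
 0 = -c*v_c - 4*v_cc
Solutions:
 v(c) = C1 + C2*erf(sqrt(2)*c/4)


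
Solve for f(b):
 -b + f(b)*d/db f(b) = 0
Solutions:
 f(b) = -sqrt(C1 + b^2)
 f(b) = sqrt(C1 + b^2)


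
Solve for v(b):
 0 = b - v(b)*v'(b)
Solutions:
 v(b) = -sqrt(C1 + b^2)
 v(b) = sqrt(C1 + b^2)


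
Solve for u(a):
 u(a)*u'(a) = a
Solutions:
 u(a) = -sqrt(C1 + a^2)
 u(a) = sqrt(C1 + a^2)


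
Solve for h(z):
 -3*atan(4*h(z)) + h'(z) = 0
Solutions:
 Integral(1/atan(4*_y), (_y, h(z))) = C1 + 3*z


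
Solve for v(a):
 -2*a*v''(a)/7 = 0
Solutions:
 v(a) = C1 + C2*a


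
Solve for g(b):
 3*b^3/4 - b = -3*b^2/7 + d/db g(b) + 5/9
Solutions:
 g(b) = C1 + 3*b^4/16 + b^3/7 - b^2/2 - 5*b/9


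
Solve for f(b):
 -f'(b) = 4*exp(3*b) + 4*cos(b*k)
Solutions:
 f(b) = C1 - 4*exp(3*b)/3 - 4*sin(b*k)/k


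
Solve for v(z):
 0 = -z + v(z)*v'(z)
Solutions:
 v(z) = -sqrt(C1 + z^2)
 v(z) = sqrt(C1 + z^2)


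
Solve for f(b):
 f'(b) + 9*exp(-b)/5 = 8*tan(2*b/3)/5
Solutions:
 f(b) = C1 + 6*log(tan(2*b/3)^2 + 1)/5 + 9*exp(-b)/5


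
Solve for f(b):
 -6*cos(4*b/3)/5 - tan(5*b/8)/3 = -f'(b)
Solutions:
 f(b) = C1 - 8*log(cos(5*b/8))/15 + 9*sin(4*b/3)/10


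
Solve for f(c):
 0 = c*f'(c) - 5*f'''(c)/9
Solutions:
 f(c) = C1 + Integral(C2*airyai(15^(2/3)*c/5) + C3*airybi(15^(2/3)*c/5), c)


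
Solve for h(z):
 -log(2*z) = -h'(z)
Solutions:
 h(z) = C1 + z*log(z) - z + z*log(2)


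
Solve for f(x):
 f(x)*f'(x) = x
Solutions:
 f(x) = -sqrt(C1 + x^2)
 f(x) = sqrt(C1 + x^2)


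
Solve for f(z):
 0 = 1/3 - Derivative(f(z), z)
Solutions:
 f(z) = C1 + z/3


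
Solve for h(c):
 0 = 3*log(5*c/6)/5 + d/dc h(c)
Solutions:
 h(c) = C1 - 3*c*log(c)/5 - 3*c*log(5)/5 + 3*c/5 + 3*c*log(6)/5


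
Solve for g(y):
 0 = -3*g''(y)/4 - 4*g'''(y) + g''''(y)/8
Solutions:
 g(y) = C1 + C2*y + C3*exp(y*(16 - sqrt(262))) + C4*exp(y*(16 + sqrt(262)))


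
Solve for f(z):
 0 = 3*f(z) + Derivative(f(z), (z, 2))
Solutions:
 f(z) = C1*sin(sqrt(3)*z) + C2*cos(sqrt(3)*z)


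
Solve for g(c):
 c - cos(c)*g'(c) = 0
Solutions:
 g(c) = C1 + Integral(c/cos(c), c)


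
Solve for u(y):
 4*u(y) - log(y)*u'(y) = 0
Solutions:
 u(y) = C1*exp(4*li(y))


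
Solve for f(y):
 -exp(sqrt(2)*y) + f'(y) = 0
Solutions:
 f(y) = C1 + sqrt(2)*exp(sqrt(2)*y)/2


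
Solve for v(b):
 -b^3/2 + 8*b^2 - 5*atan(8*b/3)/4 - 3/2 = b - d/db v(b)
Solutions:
 v(b) = C1 + b^4/8 - 8*b^3/3 + b^2/2 + 5*b*atan(8*b/3)/4 + 3*b/2 - 15*log(64*b^2 + 9)/64


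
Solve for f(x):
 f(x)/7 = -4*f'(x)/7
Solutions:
 f(x) = C1*exp(-x/4)


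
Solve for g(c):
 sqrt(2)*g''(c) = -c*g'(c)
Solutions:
 g(c) = C1 + C2*erf(2^(1/4)*c/2)


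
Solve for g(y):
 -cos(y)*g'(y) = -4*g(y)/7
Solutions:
 g(y) = C1*(sin(y) + 1)^(2/7)/(sin(y) - 1)^(2/7)


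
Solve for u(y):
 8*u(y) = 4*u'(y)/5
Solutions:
 u(y) = C1*exp(10*y)


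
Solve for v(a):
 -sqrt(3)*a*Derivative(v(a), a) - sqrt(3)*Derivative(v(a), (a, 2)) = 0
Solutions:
 v(a) = C1 + C2*erf(sqrt(2)*a/2)


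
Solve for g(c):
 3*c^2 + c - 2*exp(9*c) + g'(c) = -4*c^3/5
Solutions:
 g(c) = C1 - c^4/5 - c^3 - c^2/2 + 2*exp(9*c)/9


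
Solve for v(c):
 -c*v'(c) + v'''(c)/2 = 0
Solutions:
 v(c) = C1 + Integral(C2*airyai(2^(1/3)*c) + C3*airybi(2^(1/3)*c), c)


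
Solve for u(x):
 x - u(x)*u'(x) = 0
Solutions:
 u(x) = -sqrt(C1 + x^2)
 u(x) = sqrt(C1 + x^2)


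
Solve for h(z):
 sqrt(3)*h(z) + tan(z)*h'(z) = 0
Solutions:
 h(z) = C1/sin(z)^(sqrt(3))


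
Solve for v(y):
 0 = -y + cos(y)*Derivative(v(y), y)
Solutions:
 v(y) = C1 + Integral(y/cos(y), y)


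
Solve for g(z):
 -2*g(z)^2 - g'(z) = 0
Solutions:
 g(z) = 1/(C1 + 2*z)


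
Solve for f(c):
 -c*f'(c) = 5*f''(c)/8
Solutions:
 f(c) = C1 + C2*erf(2*sqrt(5)*c/5)


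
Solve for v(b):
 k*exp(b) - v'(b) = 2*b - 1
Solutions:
 v(b) = C1 - b^2 + b + k*exp(b)


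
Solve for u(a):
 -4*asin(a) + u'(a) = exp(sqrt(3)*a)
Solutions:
 u(a) = C1 + 4*a*asin(a) + 4*sqrt(1 - a^2) + sqrt(3)*exp(sqrt(3)*a)/3


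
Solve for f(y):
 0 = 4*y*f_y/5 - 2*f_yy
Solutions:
 f(y) = C1 + C2*erfi(sqrt(5)*y/5)


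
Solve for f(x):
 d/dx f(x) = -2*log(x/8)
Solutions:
 f(x) = C1 - 2*x*log(x) + 2*x + x*log(64)


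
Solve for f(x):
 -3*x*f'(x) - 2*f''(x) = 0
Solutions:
 f(x) = C1 + C2*erf(sqrt(3)*x/2)


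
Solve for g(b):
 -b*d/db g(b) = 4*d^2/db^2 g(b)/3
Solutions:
 g(b) = C1 + C2*erf(sqrt(6)*b/4)


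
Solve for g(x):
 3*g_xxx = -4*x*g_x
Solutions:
 g(x) = C1 + Integral(C2*airyai(-6^(2/3)*x/3) + C3*airybi(-6^(2/3)*x/3), x)


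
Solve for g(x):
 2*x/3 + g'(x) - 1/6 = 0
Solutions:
 g(x) = C1 - x^2/3 + x/6


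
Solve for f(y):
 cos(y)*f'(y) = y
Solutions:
 f(y) = C1 + Integral(y/cos(y), y)


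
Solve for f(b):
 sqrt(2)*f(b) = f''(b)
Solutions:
 f(b) = C1*exp(-2^(1/4)*b) + C2*exp(2^(1/4)*b)


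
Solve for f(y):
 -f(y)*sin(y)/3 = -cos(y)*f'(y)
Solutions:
 f(y) = C1/cos(y)^(1/3)


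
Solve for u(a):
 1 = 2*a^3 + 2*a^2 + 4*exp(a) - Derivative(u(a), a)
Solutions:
 u(a) = C1 + a^4/2 + 2*a^3/3 - a + 4*exp(a)


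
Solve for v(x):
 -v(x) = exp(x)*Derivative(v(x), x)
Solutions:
 v(x) = C1*exp(exp(-x))


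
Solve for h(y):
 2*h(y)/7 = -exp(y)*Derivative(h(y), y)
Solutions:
 h(y) = C1*exp(2*exp(-y)/7)


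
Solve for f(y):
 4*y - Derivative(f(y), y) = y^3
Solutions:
 f(y) = C1 - y^4/4 + 2*y^2


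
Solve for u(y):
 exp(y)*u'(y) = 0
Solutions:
 u(y) = C1


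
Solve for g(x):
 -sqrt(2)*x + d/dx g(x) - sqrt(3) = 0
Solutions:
 g(x) = C1 + sqrt(2)*x^2/2 + sqrt(3)*x


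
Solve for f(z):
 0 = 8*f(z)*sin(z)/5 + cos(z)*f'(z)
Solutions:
 f(z) = C1*cos(z)^(8/5)


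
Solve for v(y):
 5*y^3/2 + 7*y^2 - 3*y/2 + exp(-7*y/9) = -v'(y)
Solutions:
 v(y) = C1 - 5*y^4/8 - 7*y^3/3 + 3*y^2/4 + 9*exp(-7*y/9)/7


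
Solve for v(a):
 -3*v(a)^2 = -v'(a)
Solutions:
 v(a) = -1/(C1 + 3*a)


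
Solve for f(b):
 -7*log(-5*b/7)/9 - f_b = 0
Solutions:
 f(b) = C1 - 7*b*log(-b)/9 + 7*b*(-log(5) + 1 + log(7))/9


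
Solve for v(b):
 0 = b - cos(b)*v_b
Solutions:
 v(b) = C1 + Integral(b/cos(b), b)


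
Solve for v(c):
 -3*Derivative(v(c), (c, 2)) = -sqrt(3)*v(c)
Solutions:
 v(c) = C1*exp(-3^(3/4)*c/3) + C2*exp(3^(3/4)*c/3)


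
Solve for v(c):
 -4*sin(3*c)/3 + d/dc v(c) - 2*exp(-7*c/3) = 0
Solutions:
 v(c) = C1 - 4*cos(3*c)/9 - 6*exp(-7*c/3)/7


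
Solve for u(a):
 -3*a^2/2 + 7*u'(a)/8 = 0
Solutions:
 u(a) = C1 + 4*a^3/7


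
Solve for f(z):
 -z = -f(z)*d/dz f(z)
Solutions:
 f(z) = -sqrt(C1 + z^2)
 f(z) = sqrt(C1 + z^2)


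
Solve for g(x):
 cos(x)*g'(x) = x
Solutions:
 g(x) = C1 + Integral(x/cos(x), x)


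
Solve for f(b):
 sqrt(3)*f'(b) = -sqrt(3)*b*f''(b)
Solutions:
 f(b) = C1 + C2*log(b)


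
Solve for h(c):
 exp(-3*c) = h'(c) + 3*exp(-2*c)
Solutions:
 h(c) = C1 + 3*exp(-2*c)/2 - exp(-3*c)/3


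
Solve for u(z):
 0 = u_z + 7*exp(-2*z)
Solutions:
 u(z) = C1 + 7*exp(-2*z)/2


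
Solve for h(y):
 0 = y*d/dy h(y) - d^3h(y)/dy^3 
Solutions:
 h(y) = C1 + Integral(C2*airyai(y) + C3*airybi(y), y)


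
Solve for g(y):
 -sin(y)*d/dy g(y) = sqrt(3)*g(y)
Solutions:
 g(y) = C1*(cos(y) + 1)^(sqrt(3)/2)/(cos(y) - 1)^(sqrt(3)/2)


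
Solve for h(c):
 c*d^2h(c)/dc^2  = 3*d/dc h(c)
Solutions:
 h(c) = C1 + C2*c^4


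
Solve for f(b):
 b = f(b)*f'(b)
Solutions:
 f(b) = -sqrt(C1 + b^2)
 f(b) = sqrt(C1 + b^2)


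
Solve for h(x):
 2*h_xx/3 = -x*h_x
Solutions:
 h(x) = C1 + C2*erf(sqrt(3)*x/2)


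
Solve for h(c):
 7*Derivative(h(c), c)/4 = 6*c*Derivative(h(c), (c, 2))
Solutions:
 h(c) = C1 + C2*c^(31/24)


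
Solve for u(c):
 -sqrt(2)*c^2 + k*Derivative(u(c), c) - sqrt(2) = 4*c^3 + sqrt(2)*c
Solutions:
 u(c) = C1 + c^4/k + sqrt(2)*c^3/(3*k) + sqrt(2)*c^2/(2*k) + sqrt(2)*c/k


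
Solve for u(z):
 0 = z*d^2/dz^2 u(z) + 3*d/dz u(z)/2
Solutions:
 u(z) = C1 + C2/sqrt(z)


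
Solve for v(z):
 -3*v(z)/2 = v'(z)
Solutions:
 v(z) = C1*exp(-3*z/2)


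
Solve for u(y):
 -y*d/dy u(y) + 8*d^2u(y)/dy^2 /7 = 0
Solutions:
 u(y) = C1 + C2*erfi(sqrt(7)*y/4)


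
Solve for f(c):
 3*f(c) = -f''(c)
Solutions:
 f(c) = C1*sin(sqrt(3)*c) + C2*cos(sqrt(3)*c)


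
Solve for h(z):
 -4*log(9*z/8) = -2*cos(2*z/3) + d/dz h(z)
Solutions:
 h(z) = C1 - 4*z*log(z) - 8*z*log(3) + 4*z + 12*z*log(2) + 3*sin(2*z/3)


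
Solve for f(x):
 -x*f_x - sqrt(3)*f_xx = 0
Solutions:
 f(x) = C1 + C2*erf(sqrt(2)*3^(3/4)*x/6)


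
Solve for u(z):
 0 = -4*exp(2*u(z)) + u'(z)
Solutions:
 u(z) = log(-sqrt(-1/(C1 + 4*z))) - log(2)/2
 u(z) = log(-1/(C1 + 4*z))/2 - log(2)/2


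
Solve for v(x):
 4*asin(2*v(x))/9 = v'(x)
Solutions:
 Integral(1/asin(2*_y), (_y, v(x))) = C1 + 4*x/9


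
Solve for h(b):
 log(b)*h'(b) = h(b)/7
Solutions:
 h(b) = C1*exp(li(b)/7)


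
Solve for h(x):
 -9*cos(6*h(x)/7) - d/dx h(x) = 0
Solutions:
 9*x - 7*log(sin(6*h(x)/7) - 1)/12 + 7*log(sin(6*h(x)/7) + 1)/12 = C1


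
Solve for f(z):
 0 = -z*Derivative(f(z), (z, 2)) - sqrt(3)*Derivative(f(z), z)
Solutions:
 f(z) = C1 + C2*z^(1 - sqrt(3))


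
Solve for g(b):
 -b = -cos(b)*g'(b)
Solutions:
 g(b) = C1 + Integral(b/cos(b), b)


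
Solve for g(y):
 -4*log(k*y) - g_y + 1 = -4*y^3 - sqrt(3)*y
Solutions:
 g(y) = C1 + y^4 + sqrt(3)*y^2/2 - 4*y*log(k*y) + 5*y


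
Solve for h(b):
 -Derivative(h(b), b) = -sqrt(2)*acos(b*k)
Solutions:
 h(b) = C1 + sqrt(2)*Piecewise((b*acos(b*k) - sqrt(-b^2*k^2 + 1)/k, Ne(k, 0)), (pi*b/2, True))


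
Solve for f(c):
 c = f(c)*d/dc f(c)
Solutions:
 f(c) = -sqrt(C1 + c^2)
 f(c) = sqrt(C1 + c^2)


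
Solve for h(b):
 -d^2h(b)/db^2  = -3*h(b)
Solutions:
 h(b) = C1*exp(-sqrt(3)*b) + C2*exp(sqrt(3)*b)


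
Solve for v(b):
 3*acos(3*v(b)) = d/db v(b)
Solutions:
 Integral(1/acos(3*_y), (_y, v(b))) = C1 + 3*b


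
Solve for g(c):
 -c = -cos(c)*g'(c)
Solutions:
 g(c) = C1 + Integral(c/cos(c), c)


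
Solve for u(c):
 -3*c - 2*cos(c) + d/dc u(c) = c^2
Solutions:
 u(c) = C1 + c^3/3 + 3*c^2/2 + 2*sin(c)


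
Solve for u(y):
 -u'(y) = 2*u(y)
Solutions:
 u(y) = C1*exp(-2*y)


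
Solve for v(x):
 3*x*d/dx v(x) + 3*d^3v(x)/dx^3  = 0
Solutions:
 v(x) = C1 + Integral(C2*airyai(-x) + C3*airybi(-x), x)


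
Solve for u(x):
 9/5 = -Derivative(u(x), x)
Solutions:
 u(x) = C1 - 9*x/5


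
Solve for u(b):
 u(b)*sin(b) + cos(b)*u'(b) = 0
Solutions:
 u(b) = C1*cos(b)


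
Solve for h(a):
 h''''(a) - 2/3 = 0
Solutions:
 h(a) = C1 + C2*a + C3*a^2 + C4*a^3 + a^4/36


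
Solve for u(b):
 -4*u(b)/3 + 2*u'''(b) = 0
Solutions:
 u(b) = C3*exp(2^(1/3)*3^(2/3)*b/3) + (C1*sin(2^(1/3)*3^(1/6)*b/2) + C2*cos(2^(1/3)*3^(1/6)*b/2))*exp(-2^(1/3)*3^(2/3)*b/6)


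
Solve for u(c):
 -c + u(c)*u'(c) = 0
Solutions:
 u(c) = -sqrt(C1 + c^2)
 u(c) = sqrt(C1 + c^2)


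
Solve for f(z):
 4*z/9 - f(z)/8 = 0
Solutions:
 f(z) = 32*z/9


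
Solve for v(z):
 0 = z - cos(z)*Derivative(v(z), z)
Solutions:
 v(z) = C1 + Integral(z/cos(z), z)


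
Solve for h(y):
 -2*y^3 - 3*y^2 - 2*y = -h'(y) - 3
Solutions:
 h(y) = C1 + y^4/2 + y^3 + y^2 - 3*y


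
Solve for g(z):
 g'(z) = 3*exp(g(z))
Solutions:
 g(z) = log(-1/(C1 + 3*z))


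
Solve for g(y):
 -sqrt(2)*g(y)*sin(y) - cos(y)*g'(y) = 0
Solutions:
 g(y) = C1*cos(y)^(sqrt(2))


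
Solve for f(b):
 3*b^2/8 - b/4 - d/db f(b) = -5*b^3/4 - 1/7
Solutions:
 f(b) = C1 + 5*b^4/16 + b^3/8 - b^2/8 + b/7


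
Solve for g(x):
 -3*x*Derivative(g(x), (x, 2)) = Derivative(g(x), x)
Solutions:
 g(x) = C1 + C2*x^(2/3)


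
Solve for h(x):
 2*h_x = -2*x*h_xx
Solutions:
 h(x) = C1 + C2*log(x)


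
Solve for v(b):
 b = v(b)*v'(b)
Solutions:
 v(b) = -sqrt(C1 + b^2)
 v(b) = sqrt(C1 + b^2)


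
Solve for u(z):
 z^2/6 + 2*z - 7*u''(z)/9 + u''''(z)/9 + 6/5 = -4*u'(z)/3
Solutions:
 u(z) = C1 + C2*exp(3^(1/3)*z*(7*3^(1/3)/(sqrt(1887) + 54)^(1/3) + (sqrt(1887) + 54)^(1/3))/6)*sin(3^(1/6)*z*(-3^(2/3)*(sqrt(1887) + 54)^(1/3) + 21/(sqrt(1887) + 54)^(1/3))/6) + C3*exp(3^(1/3)*z*(7*3^(1/3)/(sqrt(1887) + 54)^(1/3) + (sqrt(1887) + 54)^(1/3))/6)*cos(3^(1/6)*z*(-3^(2/3)*(sqrt(1887) + 54)^(1/3) + 21/(sqrt(1887) + 54)^(1/3))/6) + C4*exp(-3^(1/3)*z*(7*3^(1/3)/(sqrt(1887) + 54)^(1/3) + (sqrt(1887) + 54)^(1/3))/3) - z^3/24 - 79*z^2/96 - 5357*z/2880


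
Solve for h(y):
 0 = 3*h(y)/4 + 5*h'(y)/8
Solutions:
 h(y) = C1*exp(-6*y/5)


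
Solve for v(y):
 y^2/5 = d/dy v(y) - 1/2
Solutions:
 v(y) = C1 + y^3/15 + y/2


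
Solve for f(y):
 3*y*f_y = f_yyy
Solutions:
 f(y) = C1 + Integral(C2*airyai(3^(1/3)*y) + C3*airybi(3^(1/3)*y), y)


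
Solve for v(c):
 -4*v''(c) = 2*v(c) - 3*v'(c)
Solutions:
 v(c) = (C1*sin(sqrt(23)*c/8) + C2*cos(sqrt(23)*c/8))*exp(3*c/8)


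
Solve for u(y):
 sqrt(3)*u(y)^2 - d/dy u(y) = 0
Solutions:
 u(y) = -1/(C1 + sqrt(3)*y)


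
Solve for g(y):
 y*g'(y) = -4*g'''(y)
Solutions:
 g(y) = C1 + Integral(C2*airyai(-2^(1/3)*y/2) + C3*airybi(-2^(1/3)*y/2), y)


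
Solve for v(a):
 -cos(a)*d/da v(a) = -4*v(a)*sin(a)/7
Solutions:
 v(a) = C1/cos(a)^(4/7)


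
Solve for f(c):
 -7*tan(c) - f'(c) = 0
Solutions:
 f(c) = C1 + 7*log(cos(c))


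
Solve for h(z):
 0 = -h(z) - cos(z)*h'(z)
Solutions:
 h(z) = C1*sqrt(sin(z) - 1)/sqrt(sin(z) + 1)


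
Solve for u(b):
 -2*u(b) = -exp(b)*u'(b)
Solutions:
 u(b) = C1*exp(-2*exp(-b))


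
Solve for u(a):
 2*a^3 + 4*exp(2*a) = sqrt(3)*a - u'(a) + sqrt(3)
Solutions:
 u(a) = C1 - a^4/2 + sqrt(3)*a^2/2 + sqrt(3)*a - 2*exp(2*a)


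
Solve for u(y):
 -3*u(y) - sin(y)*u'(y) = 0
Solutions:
 u(y) = C1*(cos(y) + 1)^(3/2)/(cos(y) - 1)^(3/2)


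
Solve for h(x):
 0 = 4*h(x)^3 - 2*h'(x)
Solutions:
 h(x) = -sqrt(2)*sqrt(-1/(C1 + 2*x))/2
 h(x) = sqrt(2)*sqrt(-1/(C1 + 2*x))/2


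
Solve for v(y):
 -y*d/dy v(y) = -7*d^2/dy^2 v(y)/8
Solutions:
 v(y) = C1 + C2*erfi(2*sqrt(7)*y/7)


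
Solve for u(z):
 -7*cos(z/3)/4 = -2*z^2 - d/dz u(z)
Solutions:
 u(z) = C1 - 2*z^3/3 + 21*sin(z/3)/4


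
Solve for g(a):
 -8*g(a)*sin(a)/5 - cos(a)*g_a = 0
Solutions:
 g(a) = C1*cos(a)^(8/5)


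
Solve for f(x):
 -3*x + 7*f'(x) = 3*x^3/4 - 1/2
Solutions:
 f(x) = C1 + 3*x^4/112 + 3*x^2/14 - x/14


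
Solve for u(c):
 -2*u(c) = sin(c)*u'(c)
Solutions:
 u(c) = C1*(cos(c) + 1)/(cos(c) - 1)


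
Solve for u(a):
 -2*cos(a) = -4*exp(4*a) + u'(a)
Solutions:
 u(a) = C1 + exp(4*a) - 2*sin(a)


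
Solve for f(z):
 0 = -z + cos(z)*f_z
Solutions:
 f(z) = C1 + Integral(z/cos(z), z)


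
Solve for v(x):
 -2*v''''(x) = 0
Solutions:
 v(x) = C1 + C2*x + C3*x^2 + C4*x^3


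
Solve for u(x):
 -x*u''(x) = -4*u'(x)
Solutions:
 u(x) = C1 + C2*x^5


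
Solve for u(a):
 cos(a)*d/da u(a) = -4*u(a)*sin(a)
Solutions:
 u(a) = C1*cos(a)^4


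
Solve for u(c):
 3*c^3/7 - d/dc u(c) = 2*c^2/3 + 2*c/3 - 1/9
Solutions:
 u(c) = C1 + 3*c^4/28 - 2*c^3/9 - c^2/3 + c/9


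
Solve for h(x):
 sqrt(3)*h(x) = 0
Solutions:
 h(x) = 0


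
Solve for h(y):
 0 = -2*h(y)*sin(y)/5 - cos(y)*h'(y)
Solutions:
 h(y) = C1*cos(y)^(2/5)


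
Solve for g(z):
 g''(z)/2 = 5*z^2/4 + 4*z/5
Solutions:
 g(z) = C1 + C2*z + 5*z^4/24 + 4*z^3/15


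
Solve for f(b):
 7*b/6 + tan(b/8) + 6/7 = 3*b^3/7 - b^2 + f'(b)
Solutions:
 f(b) = C1 - 3*b^4/28 + b^3/3 + 7*b^2/12 + 6*b/7 - 8*log(cos(b/8))


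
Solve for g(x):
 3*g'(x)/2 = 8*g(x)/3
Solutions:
 g(x) = C1*exp(16*x/9)


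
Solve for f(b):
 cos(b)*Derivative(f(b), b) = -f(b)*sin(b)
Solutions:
 f(b) = C1*cos(b)


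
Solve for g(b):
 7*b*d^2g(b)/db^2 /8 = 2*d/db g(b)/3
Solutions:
 g(b) = C1 + C2*b^(37/21)


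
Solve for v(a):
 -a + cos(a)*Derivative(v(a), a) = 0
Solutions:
 v(a) = C1 + Integral(a/cos(a), a)


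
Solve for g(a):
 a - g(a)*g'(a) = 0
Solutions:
 g(a) = -sqrt(C1 + a^2)
 g(a) = sqrt(C1 + a^2)


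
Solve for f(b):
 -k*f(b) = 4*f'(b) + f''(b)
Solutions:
 f(b) = C1*exp(b*(sqrt(4 - k) - 2)) + C2*exp(-b*(sqrt(4 - k) + 2))


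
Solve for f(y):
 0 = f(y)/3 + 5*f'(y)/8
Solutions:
 f(y) = C1*exp(-8*y/15)


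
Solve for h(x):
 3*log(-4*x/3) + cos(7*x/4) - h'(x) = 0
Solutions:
 h(x) = C1 + 3*x*log(-x) - 3*x*log(3) - 3*x + 6*x*log(2) + 4*sin(7*x/4)/7


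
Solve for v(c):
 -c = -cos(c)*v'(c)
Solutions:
 v(c) = C1 + Integral(c/cos(c), c)


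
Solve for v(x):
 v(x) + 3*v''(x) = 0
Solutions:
 v(x) = C1*sin(sqrt(3)*x/3) + C2*cos(sqrt(3)*x/3)


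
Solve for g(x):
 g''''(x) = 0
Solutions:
 g(x) = C1 + C2*x + C3*x^2 + C4*x^3


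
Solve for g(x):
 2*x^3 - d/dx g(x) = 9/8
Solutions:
 g(x) = C1 + x^4/2 - 9*x/8


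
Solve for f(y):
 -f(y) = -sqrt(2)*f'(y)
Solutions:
 f(y) = C1*exp(sqrt(2)*y/2)


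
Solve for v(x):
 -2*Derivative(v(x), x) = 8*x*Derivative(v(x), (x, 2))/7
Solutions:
 v(x) = C1 + C2/x^(3/4)


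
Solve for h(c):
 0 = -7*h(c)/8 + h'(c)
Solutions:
 h(c) = C1*exp(7*c/8)


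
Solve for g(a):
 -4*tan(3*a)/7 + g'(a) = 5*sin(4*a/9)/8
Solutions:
 g(a) = C1 - 4*log(cos(3*a))/21 - 45*cos(4*a/9)/32


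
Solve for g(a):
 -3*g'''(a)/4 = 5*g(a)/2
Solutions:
 g(a) = C3*exp(-10^(1/3)*3^(2/3)*a/3) + (C1*sin(10^(1/3)*3^(1/6)*a/2) + C2*cos(10^(1/3)*3^(1/6)*a/2))*exp(10^(1/3)*3^(2/3)*a/6)


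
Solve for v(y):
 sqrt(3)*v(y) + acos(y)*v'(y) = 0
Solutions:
 v(y) = C1*exp(-sqrt(3)*Integral(1/acos(y), y))


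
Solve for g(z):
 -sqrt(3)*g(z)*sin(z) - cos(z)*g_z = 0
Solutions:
 g(z) = C1*cos(z)^(sqrt(3))


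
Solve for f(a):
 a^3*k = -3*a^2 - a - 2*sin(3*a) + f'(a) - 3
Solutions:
 f(a) = C1 + a^4*k/4 + a^3 + a^2/2 + 3*a - 2*cos(3*a)/3


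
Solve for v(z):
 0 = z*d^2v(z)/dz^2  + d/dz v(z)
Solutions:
 v(z) = C1 + C2*log(z)


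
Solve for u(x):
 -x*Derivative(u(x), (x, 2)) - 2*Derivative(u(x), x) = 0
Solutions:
 u(x) = C1 + C2/x


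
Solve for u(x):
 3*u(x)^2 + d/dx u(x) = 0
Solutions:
 u(x) = 1/(C1 + 3*x)


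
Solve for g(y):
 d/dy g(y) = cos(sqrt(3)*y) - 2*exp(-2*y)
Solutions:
 g(y) = C1 + sqrt(3)*sin(sqrt(3)*y)/3 + exp(-2*y)


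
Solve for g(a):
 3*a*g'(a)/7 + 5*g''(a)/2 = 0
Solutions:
 g(a) = C1 + C2*erf(sqrt(105)*a/35)


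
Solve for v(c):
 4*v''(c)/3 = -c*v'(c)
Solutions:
 v(c) = C1 + C2*erf(sqrt(6)*c/4)


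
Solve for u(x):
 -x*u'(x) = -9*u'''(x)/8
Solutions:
 u(x) = C1 + Integral(C2*airyai(2*3^(1/3)*x/3) + C3*airybi(2*3^(1/3)*x/3), x)


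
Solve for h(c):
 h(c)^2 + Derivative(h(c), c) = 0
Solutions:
 h(c) = 1/(C1 + c)


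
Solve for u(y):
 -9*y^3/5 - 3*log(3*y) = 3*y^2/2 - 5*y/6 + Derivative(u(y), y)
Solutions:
 u(y) = C1 - 9*y^4/20 - y^3/2 + 5*y^2/12 - 3*y*log(y) - 3*y*log(3) + 3*y


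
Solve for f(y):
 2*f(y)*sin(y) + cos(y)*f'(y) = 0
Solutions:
 f(y) = C1*cos(y)^2


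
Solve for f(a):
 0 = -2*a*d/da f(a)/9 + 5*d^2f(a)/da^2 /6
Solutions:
 f(a) = C1 + C2*erfi(sqrt(30)*a/15)


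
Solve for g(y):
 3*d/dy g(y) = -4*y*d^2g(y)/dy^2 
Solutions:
 g(y) = C1 + C2*y^(1/4)


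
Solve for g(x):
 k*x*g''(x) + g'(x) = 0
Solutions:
 g(x) = C1 + x^(((re(k) - 1)*re(k) + im(k)^2)/(re(k)^2 + im(k)^2))*(C2*sin(log(x)*Abs(im(k))/(re(k)^2 + im(k)^2)) + C3*cos(log(x)*im(k)/(re(k)^2 + im(k)^2)))


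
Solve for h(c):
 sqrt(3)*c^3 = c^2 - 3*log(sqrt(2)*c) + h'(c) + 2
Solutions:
 h(c) = C1 + sqrt(3)*c^4/4 - c^3/3 + 3*c*log(c) - 5*c + 3*c*log(2)/2


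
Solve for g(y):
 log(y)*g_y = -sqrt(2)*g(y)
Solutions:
 g(y) = C1*exp(-sqrt(2)*li(y))


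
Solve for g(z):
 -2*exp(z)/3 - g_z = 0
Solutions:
 g(z) = C1 - 2*exp(z)/3


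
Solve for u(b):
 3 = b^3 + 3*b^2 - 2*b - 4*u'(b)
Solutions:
 u(b) = C1 + b^4/16 + b^3/4 - b^2/4 - 3*b/4


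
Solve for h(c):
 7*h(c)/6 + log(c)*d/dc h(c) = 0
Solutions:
 h(c) = C1*exp(-7*li(c)/6)


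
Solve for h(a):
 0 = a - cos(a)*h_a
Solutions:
 h(a) = C1 + Integral(a/cos(a), a)


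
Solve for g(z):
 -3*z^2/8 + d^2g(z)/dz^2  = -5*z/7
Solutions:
 g(z) = C1 + C2*z + z^4/32 - 5*z^3/42


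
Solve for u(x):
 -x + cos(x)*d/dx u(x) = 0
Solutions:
 u(x) = C1 + Integral(x/cos(x), x)


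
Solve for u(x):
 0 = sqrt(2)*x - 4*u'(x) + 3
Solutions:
 u(x) = C1 + sqrt(2)*x^2/8 + 3*x/4


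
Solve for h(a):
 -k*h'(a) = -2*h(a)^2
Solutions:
 h(a) = -k/(C1*k + 2*a)


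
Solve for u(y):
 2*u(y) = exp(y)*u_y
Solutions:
 u(y) = C1*exp(-2*exp(-y))


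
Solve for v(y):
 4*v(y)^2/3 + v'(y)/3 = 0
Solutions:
 v(y) = 1/(C1 + 4*y)


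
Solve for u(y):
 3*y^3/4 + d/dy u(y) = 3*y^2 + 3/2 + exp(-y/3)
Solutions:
 u(y) = C1 - 3*y^4/16 + y^3 + 3*y/2 - 3*exp(-y/3)


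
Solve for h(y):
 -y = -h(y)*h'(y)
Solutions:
 h(y) = -sqrt(C1 + y^2)
 h(y) = sqrt(C1 + y^2)


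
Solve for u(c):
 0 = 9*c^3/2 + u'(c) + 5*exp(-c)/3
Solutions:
 u(c) = C1 - 9*c^4/8 + 5*exp(-c)/3


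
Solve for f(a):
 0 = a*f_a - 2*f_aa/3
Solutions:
 f(a) = C1 + C2*erfi(sqrt(3)*a/2)


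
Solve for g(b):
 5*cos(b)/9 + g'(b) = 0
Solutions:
 g(b) = C1 - 5*sin(b)/9


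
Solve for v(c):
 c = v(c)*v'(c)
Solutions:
 v(c) = -sqrt(C1 + c^2)
 v(c) = sqrt(C1 + c^2)


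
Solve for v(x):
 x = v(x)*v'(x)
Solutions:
 v(x) = -sqrt(C1 + x^2)
 v(x) = sqrt(C1 + x^2)


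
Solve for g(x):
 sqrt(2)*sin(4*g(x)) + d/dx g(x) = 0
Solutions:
 g(x) = -acos((-C1 - exp(8*sqrt(2)*x))/(C1 - exp(8*sqrt(2)*x)))/4 + pi/2
 g(x) = acos((-C1 - exp(8*sqrt(2)*x))/(C1 - exp(8*sqrt(2)*x)))/4


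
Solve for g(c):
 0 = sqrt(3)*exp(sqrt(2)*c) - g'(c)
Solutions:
 g(c) = C1 + sqrt(6)*exp(sqrt(2)*c)/2


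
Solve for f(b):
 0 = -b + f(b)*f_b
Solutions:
 f(b) = -sqrt(C1 + b^2)
 f(b) = sqrt(C1 + b^2)


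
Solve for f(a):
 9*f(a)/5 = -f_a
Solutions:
 f(a) = C1*exp(-9*a/5)


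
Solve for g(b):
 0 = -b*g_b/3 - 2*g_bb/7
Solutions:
 g(b) = C1 + C2*erf(sqrt(21)*b/6)


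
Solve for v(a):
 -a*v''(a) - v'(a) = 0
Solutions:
 v(a) = C1 + C2*log(a)


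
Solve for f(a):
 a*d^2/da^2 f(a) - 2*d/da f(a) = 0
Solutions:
 f(a) = C1 + C2*a^3


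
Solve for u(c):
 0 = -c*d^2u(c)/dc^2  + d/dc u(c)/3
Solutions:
 u(c) = C1 + C2*c^(4/3)


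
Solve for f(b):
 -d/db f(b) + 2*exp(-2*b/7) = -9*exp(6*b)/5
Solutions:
 f(b) = C1 + 3*exp(6*b)/10 - 7*exp(-2*b/7)


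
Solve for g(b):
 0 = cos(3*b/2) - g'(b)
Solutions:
 g(b) = C1 + 2*sin(3*b/2)/3


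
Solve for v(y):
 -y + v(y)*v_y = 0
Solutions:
 v(y) = -sqrt(C1 + y^2)
 v(y) = sqrt(C1 + y^2)


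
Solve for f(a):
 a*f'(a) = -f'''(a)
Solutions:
 f(a) = C1 + Integral(C2*airyai(-a) + C3*airybi(-a), a)


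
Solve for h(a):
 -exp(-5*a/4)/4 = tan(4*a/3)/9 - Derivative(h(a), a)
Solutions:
 h(a) = C1 + log(tan(4*a/3)^2 + 1)/24 - exp(-5*a/4)/5


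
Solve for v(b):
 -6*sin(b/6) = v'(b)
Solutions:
 v(b) = C1 + 36*cos(b/6)


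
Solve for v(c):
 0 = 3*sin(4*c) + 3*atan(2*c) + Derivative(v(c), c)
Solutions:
 v(c) = C1 - 3*c*atan(2*c) + 3*log(4*c^2 + 1)/4 + 3*cos(4*c)/4


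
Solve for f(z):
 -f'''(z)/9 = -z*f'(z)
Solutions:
 f(z) = C1 + Integral(C2*airyai(3^(2/3)*z) + C3*airybi(3^(2/3)*z), z)


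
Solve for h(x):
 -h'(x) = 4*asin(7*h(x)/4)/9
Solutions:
 Integral(1/asin(7*_y/4), (_y, h(x))) = C1 - 4*x/9


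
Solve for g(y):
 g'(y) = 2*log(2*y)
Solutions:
 g(y) = C1 + 2*y*log(y) - 2*y + y*log(4)


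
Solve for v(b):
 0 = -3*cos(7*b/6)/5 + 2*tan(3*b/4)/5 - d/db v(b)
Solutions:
 v(b) = C1 - 8*log(cos(3*b/4))/15 - 18*sin(7*b/6)/35


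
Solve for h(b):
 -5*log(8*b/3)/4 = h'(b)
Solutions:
 h(b) = C1 - 5*b*log(b)/4 - 15*b*log(2)/4 + 5*b/4 + 5*b*log(3)/4


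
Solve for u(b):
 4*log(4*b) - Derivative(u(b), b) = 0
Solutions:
 u(b) = C1 + 4*b*log(b) - 4*b + b*log(256)


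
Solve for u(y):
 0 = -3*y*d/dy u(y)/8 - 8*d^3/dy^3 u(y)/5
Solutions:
 u(y) = C1 + Integral(C2*airyai(-15^(1/3)*y/4) + C3*airybi(-15^(1/3)*y/4), y)


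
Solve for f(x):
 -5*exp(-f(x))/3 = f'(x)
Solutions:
 f(x) = log(C1 - 5*x/3)


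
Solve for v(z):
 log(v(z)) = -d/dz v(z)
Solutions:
 li(v(z)) = C1 - z


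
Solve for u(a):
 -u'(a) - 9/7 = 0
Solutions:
 u(a) = C1 - 9*a/7


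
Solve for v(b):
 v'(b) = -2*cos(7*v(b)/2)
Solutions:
 v(b) = -2*asin((C1 + exp(14*b))/(C1 - exp(14*b)))/7 + 2*pi/7
 v(b) = 2*asin((C1 + exp(14*b))/(C1 - exp(14*b)))/7


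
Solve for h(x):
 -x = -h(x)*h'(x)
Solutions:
 h(x) = -sqrt(C1 + x^2)
 h(x) = sqrt(C1 + x^2)


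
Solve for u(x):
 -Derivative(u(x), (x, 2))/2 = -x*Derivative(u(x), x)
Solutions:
 u(x) = C1 + C2*erfi(x)


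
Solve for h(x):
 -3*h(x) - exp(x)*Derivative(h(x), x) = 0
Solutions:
 h(x) = C1*exp(3*exp(-x))


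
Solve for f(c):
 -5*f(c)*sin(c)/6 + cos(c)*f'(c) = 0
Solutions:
 f(c) = C1/cos(c)^(5/6)


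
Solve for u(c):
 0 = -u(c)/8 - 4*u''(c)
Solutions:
 u(c) = C1*sin(sqrt(2)*c/8) + C2*cos(sqrt(2)*c/8)


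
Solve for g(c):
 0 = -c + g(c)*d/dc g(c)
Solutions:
 g(c) = -sqrt(C1 + c^2)
 g(c) = sqrt(C1 + c^2)


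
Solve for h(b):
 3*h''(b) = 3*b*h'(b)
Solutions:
 h(b) = C1 + C2*erfi(sqrt(2)*b/2)


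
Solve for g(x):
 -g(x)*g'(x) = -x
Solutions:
 g(x) = -sqrt(C1 + x^2)
 g(x) = sqrt(C1 + x^2)


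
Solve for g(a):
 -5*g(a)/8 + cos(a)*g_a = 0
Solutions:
 g(a) = C1*(sin(a) + 1)^(5/16)/(sin(a) - 1)^(5/16)


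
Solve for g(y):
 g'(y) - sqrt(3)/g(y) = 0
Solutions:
 g(y) = -sqrt(C1 + 2*sqrt(3)*y)
 g(y) = sqrt(C1 + 2*sqrt(3)*y)


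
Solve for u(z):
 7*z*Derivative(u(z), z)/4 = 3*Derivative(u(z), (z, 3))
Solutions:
 u(z) = C1 + Integral(C2*airyai(126^(1/3)*z/6) + C3*airybi(126^(1/3)*z/6), z)


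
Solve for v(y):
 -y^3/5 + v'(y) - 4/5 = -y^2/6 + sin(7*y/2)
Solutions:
 v(y) = C1 + y^4/20 - y^3/18 + 4*y/5 - 2*cos(7*y/2)/7


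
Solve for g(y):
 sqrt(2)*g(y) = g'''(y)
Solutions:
 g(y) = C3*exp(2^(1/6)*y) + (C1*sin(2^(1/6)*sqrt(3)*y/2) + C2*cos(2^(1/6)*sqrt(3)*y/2))*exp(-2^(1/6)*y/2)


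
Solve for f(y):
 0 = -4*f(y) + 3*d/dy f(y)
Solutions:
 f(y) = C1*exp(4*y/3)


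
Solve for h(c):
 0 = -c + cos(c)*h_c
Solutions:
 h(c) = C1 + Integral(c/cos(c), c)


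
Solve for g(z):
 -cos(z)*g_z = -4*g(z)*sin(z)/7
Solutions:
 g(z) = C1/cos(z)^(4/7)


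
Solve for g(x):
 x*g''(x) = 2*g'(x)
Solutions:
 g(x) = C1 + C2*x^3


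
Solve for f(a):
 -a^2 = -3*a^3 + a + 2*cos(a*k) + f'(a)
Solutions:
 f(a) = C1 + 3*a^4/4 - a^3/3 - a^2/2 - 2*sin(a*k)/k


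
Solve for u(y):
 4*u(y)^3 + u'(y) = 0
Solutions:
 u(y) = -sqrt(2)*sqrt(-1/(C1 - 4*y))/2
 u(y) = sqrt(2)*sqrt(-1/(C1 - 4*y))/2


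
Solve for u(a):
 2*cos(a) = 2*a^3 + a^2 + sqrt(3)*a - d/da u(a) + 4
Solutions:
 u(a) = C1 + a^4/2 + a^3/3 + sqrt(3)*a^2/2 + 4*a - 2*sin(a)


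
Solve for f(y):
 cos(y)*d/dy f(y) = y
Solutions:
 f(y) = C1 + Integral(y/cos(y), y)


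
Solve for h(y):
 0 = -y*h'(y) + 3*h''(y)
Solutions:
 h(y) = C1 + C2*erfi(sqrt(6)*y/6)


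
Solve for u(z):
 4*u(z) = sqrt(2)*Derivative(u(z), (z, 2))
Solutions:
 u(z) = C1*exp(-2^(3/4)*z) + C2*exp(2^(3/4)*z)


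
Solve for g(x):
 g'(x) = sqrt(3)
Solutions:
 g(x) = C1 + sqrt(3)*x


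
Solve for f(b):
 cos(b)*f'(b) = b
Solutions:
 f(b) = C1 + Integral(b/cos(b), b)


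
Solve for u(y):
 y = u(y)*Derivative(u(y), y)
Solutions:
 u(y) = -sqrt(C1 + y^2)
 u(y) = sqrt(C1 + y^2)


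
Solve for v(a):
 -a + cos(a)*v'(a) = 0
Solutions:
 v(a) = C1 + Integral(a/cos(a), a)


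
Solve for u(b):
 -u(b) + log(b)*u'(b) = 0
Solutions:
 u(b) = C1*exp(li(b))


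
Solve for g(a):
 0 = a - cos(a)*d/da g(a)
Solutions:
 g(a) = C1 + Integral(a/cos(a), a)


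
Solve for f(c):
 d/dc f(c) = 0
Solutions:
 f(c) = C1


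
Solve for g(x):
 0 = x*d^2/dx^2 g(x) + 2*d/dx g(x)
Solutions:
 g(x) = C1 + C2/x


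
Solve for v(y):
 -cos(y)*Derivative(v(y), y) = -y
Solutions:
 v(y) = C1 + Integral(y/cos(y), y)


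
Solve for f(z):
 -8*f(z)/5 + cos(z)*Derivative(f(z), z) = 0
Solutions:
 f(z) = C1*(sin(z) + 1)^(4/5)/(sin(z) - 1)^(4/5)


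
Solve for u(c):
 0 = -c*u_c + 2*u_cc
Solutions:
 u(c) = C1 + C2*erfi(c/2)


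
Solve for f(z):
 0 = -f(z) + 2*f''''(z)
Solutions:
 f(z) = C1*exp(-2^(3/4)*z/2) + C2*exp(2^(3/4)*z/2) + C3*sin(2^(3/4)*z/2) + C4*cos(2^(3/4)*z/2)


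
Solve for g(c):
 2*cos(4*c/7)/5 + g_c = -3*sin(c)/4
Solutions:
 g(c) = C1 - 7*sin(4*c/7)/10 + 3*cos(c)/4


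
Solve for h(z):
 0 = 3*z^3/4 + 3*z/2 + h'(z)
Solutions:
 h(z) = C1 - 3*z^4/16 - 3*z^2/4


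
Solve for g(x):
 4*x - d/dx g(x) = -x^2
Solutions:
 g(x) = C1 + x^3/3 + 2*x^2


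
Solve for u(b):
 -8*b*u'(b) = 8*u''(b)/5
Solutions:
 u(b) = C1 + C2*erf(sqrt(10)*b/2)


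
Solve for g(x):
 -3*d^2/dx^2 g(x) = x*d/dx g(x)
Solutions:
 g(x) = C1 + C2*erf(sqrt(6)*x/6)


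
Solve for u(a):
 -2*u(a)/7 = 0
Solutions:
 u(a) = 0


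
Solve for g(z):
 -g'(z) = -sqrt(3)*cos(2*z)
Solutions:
 g(z) = C1 + sqrt(3)*sin(2*z)/2


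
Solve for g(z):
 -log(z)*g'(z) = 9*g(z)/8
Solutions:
 g(z) = C1*exp(-9*li(z)/8)


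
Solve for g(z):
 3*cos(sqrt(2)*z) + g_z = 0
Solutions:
 g(z) = C1 - 3*sqrt(2)*sin(sqrt(2)*z)/2


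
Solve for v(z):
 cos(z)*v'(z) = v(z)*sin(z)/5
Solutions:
 v(z) = C1/cos(z)^(1/5)


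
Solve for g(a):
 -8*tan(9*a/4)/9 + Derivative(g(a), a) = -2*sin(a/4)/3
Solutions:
 g(a) = C1 - 32*log(cos(9*a/4))/81 + 8*cos(a/4)/3


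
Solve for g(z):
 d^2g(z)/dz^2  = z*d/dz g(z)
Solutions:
 g(z) = C1 + C2*erfi(sqrt(2)*z/2)


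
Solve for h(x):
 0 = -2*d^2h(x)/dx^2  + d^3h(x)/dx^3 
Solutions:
 h(x) = C1 + C2*x + C3*exp(2*x)


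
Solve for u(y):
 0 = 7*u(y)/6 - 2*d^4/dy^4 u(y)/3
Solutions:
 u(y) = C1*exp(-sqrt(2)*7^(1/4)*y/2) + C2*exp(sqrt(2)*7^(1/4)*y/2) + C3*sin(sqrt(2)*7^(1/4)*y/2) + C4*cos(sqrt(2)*7^(1/4)*y/2)


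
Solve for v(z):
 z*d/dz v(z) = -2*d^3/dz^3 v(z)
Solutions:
 v(z) = C1 + Integral(C2*airyai(-2^(2/3)*z/2) + C3*airybi(-2^(2/3)*z/2), z)


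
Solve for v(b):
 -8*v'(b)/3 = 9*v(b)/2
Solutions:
 v(b) = C1*exp(-27*b/16)


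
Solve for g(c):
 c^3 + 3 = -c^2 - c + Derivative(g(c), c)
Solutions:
 g(c) = C1 + c^4/4 + c^3/3 + c^2/2 + 3*c


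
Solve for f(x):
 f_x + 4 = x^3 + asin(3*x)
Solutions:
 f(x) = C1 + x^4/4 + x*asin(3*x) - 4*x + sqrt(1 - 9*x^2)/3


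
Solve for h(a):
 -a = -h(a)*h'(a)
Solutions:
 h(a) = -sqrt(C1 + a^2)
 h(a) = sqrt(C1 + a^2)


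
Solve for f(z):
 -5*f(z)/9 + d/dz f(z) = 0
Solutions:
 f(z) = C1*exp(5*z/9)


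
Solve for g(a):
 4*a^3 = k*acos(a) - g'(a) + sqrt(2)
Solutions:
 g(a) = C1 - a^4 + sqrt(2)*a + k*(a*acos(a) - sqrt(1 - a^2))


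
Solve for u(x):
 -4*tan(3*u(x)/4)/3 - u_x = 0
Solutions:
 u(x) = -4*asin(C1*exp(-x))/3 + 4*pi/3
 u(x) = 4*asin(C1*exp(-x))/3


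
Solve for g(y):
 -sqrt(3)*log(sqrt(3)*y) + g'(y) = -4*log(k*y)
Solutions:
 g(y) = C1 + y*(-4*log(k) - sqrt(3) + sqrt(3)*log(3)/2 + 4) + y*(-4 + sqrt(3))*log(y)


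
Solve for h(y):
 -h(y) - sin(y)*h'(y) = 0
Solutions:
 h(y) = C1*sqrt(cos(y) + 1)/sqrt(cos(y) - 1)


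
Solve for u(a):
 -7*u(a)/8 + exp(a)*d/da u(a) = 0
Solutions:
 u(a) = C1*exp(-7*exp(-a)/8)


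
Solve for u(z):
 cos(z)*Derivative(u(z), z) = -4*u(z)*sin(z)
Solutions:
 u(z) = C1*cos(z)^4


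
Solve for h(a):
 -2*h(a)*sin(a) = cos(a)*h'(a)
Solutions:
 h(a) = C1*cos(a)^2


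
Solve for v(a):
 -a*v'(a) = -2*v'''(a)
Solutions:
 v(a) = C1 + Integral(C2*airyai(2^(2/3)*a/2) + C3*airybi(2^(2/3)*a/2), a)


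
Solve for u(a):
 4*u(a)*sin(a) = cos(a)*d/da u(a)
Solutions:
 u(a) = C1/cos(a)^4


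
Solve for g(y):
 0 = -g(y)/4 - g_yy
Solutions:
 g(y) = C1*sin(y/2) + C2*cos(y/2)


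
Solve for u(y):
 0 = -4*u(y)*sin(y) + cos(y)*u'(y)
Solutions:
 u(y) = C1/cos(y)^4


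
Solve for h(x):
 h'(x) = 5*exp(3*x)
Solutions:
 h(x) = C1 + 5*exp(3*x)/3


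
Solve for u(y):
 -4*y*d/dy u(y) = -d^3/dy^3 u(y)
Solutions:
 u(y) = C1 + Integral(C2*airyai(2^(2/3)*y) + C3*airybi(2^(2/3)*y), y)


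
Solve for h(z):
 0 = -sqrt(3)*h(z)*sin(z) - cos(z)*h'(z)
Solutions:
 h(z) = C1*cos(z)^(sqrt(3))


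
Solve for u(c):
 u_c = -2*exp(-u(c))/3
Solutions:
 u(c) = log(C1 - 2*c/3)


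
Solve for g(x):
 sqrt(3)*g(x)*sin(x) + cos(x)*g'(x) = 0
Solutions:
 g(x) = C1*cos(x)^(sqrt(3))


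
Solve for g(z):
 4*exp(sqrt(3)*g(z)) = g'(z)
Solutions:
 g(z) = sqrt(3)*(2*log(-1/(C1 + 4*z)) - log(3))/6


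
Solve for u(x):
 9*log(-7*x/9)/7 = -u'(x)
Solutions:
 u(x) = C1 - 9*x*log(-x)/7 + 9*x*(-log(7) + 1 + 2*log(3))/7


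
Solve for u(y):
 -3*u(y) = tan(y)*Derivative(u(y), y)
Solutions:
 u(y) = C1/sin(y)^3


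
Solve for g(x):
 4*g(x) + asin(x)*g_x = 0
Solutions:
 g(x) = C1*exp(-4*Integral(1/asin(x), x))


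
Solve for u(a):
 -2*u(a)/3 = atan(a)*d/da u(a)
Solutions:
 u(a) = C1*exp(-2*Integral(1/atan(a), a)/3)


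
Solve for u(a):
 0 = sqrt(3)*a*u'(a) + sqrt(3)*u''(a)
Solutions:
 u(a) = C1 + C2*erf(sqrt(2)*a/2)


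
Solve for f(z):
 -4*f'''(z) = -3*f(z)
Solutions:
 f(z) = C3*exp(6^(1/3)*z/2) + (C1*sin(2^(1/3)*3^(5/6)*z/4) + C2*cos(2^(1/3)*3^(5/6)*z/4))*exp(-6^(1/3)*z/4)


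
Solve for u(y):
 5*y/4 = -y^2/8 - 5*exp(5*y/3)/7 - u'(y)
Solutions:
 u(y) = C1 - y^3/24 - 5*y^2/8 - 3*exp(5*y/3)/7


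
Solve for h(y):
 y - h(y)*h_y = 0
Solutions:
 h(y) = -sqrt(C1 + y^2)
 h(y) = sqrt(C1 + y^2)


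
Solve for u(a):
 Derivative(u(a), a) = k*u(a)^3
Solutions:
 u(a) = -sqrt(2)*sqrt(-1/(C1 + a*k))/2
 u(a) = sqrt(2)*sqrt(-1/(C1 + a*k))/2


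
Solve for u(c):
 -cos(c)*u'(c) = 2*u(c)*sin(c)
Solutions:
 u(c) = C1*cos(c)^2


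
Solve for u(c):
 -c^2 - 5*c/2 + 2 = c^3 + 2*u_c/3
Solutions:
 u(c) = C1 - 3*c^4/8 - c^3/2 - 15*c^2/8 + 3*c


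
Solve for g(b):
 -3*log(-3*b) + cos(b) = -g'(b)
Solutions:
 g(b) = C1 + 3*b*log(-b) - 3*b + 3*b*log(3) - sin(b)


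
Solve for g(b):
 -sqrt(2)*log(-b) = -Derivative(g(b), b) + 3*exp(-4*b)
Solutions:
 g(b) = C1 + sqrt(2)*b*log(-b) - sqrt(2)*b - 3*exp(-4*b)/4


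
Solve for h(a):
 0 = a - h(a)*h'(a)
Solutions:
 h(a) = -sqrt(C1 + a^2)
 h(a) = sqrt(C1 + a^2)


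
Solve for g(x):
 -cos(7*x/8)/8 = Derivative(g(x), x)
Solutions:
 g(x) = C1 - sin(7*x/8)/7


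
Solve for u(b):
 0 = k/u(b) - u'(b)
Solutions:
 u(b) = -sqrt(C1 + 2*b*k)
 u(b) = sqrt(C1 + 2*b*k)


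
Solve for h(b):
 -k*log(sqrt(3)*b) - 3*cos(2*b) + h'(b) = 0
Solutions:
 h(b) = C1 + b*k*(log(b) - 1) + b*k*log(3)/2 + 3*sin(2*b)/2


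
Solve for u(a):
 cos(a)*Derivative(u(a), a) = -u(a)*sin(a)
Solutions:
 u(a) = C1*cos(a)


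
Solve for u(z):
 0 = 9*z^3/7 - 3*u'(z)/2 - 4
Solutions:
 u(z) = C1 + 3*z^4/14 - 8*z/3


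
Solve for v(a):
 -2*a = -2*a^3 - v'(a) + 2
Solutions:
 v(a) = C1 - a^4/2 + a^2 + 2*a


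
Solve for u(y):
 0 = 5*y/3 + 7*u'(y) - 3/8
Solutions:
 u(y) = C1 - 5*y^2/42 + 3*y/56


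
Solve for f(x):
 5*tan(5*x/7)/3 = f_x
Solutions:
 f(x) = C1 - 7*log(cos(5*x/7))/3


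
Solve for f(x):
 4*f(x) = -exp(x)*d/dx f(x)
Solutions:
 f(x) = C1*exp(4*exp(-x))


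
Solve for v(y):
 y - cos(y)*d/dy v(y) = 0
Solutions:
 v(y) = C1 + Integral(y/cos(y), y)


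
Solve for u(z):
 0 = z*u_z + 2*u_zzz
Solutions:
 u(z) = C1 + Integral(C2*airyai(-2^(2/3)*z/2) + C3*airybi(-2^(2/3)*z/2), z)


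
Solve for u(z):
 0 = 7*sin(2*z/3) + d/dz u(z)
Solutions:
 u(z) = C1 + 21*cos(2*z/3)/2


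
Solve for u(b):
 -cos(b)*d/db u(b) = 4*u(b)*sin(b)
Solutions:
 u(b) = C1*cos(b)^4


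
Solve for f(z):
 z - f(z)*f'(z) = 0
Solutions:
 f(z) = -sqrt(C1 + z^2)
 f(z) = sqrt(C1 + z^2)


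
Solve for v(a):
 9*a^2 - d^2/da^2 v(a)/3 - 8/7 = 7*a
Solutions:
 v(a) = C1 + C2*a + 9*a^4/4 - 7*a^3/2 - 12*a^2/7


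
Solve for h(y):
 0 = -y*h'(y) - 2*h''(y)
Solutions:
 h(y) = C1 + C2*erf(y/2)


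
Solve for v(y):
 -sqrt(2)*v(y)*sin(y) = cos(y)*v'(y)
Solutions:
 v(y) = C1*cos(y)^(sqrt(2))


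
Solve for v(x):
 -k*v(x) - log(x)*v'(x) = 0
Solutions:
 v(x) = C1*exp(-k*li(x))


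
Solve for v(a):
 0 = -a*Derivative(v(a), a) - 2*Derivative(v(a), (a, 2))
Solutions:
 v(a) = C1 + C2*erf(a/2)


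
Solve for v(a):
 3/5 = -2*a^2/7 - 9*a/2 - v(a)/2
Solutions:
 v(a) = -4*a^2/7 - 9*a - 6/5


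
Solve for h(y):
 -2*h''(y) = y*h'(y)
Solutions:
 h(y) = C1 + C2*erf(y/2)


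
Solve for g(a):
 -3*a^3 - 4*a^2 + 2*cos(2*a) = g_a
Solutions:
 g(a) = C1 - 3*a^4/4 - 4*a^3/3 + sin(2*a)


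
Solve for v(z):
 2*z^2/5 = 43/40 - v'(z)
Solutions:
 v(z) = C1 - 2*z^3/15 + 43*z/40


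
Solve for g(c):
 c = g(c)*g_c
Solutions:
 g(c) = -sqrt(C1 + c^2)
 g(c) = sqrt(C1 + c^2)


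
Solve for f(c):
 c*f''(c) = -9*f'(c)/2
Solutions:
 f(c) = C1 + C2/c^(7/2)


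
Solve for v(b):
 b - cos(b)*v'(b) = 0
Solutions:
 v(b) = C1 + Integral(b/cos(b), b)


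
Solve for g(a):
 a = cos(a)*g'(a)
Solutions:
 g(a) = C1 + Integral(a/cos(a), a)


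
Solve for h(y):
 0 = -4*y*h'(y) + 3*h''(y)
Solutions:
 h(y) = C1 + C2*erfi(sqrt(6)*y/3)


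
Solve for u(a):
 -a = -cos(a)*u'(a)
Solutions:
 u(a) = C1 + Integral(a/cos(a), a)


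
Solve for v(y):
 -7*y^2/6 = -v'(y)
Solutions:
 v(y) = C1 + 7*y^3/18


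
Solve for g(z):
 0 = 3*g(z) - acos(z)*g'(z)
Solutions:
 g(z) = C1*exp(3*Integral(1/acos(z), z))


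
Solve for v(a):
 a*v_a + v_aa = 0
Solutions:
 v(a) = C1 + C2*erf(sqrt(2)*a/2)


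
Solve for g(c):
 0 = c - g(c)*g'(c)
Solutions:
 g(c) = -sqrt(C1 + c^2)
 g(c) = sqrt(C1 + c^2)


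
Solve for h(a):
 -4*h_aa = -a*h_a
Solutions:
 h(a) = C1 + C2*erfi(sqrt(2)*a/4)


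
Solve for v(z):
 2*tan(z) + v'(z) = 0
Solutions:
 v(z) = C1 + 2*log(cos(z))


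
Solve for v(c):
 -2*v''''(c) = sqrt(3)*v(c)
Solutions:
 v(c) = (C1*sin(2^(1/4)*3^(1/8)*c/2) + C2*cos(2^(1/4)*3^(1/8)*c/2))*exp(-2^(1/4)*3^(1/8)*c/2) + (C3*sin(2^(1/4)*3^(1/8)*c/2) + C4*cos(2^(1/4)*3^(1/8)*c/2))*exp(2^(1/4)*3^(1/8)*c/2)
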